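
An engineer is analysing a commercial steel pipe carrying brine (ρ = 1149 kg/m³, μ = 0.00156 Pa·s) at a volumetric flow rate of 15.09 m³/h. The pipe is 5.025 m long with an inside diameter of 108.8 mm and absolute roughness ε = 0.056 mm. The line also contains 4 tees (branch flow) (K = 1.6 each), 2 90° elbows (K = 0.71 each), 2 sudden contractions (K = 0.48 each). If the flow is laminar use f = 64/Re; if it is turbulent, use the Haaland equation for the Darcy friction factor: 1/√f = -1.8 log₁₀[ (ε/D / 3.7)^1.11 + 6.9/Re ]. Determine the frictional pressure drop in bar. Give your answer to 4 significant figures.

Q = 15.09 m³/h = 15.09/3600 = 0.004192 m³/s.
Cross-sectional area A = πD²/4 = π(0.1088)²/4 = 0.009297 m²; mean velocity V = Q/A = 0.004192/0.009297 = 0.4509 m/s.
Reynolds number Re = ρVD/μ = 1149 · 0.4509 · 0.1088 / 0.00156 = 3.613e+04.
Re > 4000 → turbulent. Relative roughness ε/D = 5.6e-05/0.1088 = 0.000515. Haaland: 1/√f = -1.8 log₁₀[(0.000515/3.7)^1.11 + 6.9/3.613e+04] = -1.8 log₁₀[5.24e-05 + 0.000191] = 6.505, so f = 0.02363.
Total minor-loss coefficient ΣK = 4·1.6 + 2·0.71 + 2·0.48 = 8.78.
ΔP = [f·L/D + ΣK]·(ρV²/2) = [0.02363·5.025/0.1088 + 8.78]·(1149·0.4509²/2) = [1.092 + 8.78]·116.8 = 1153 Pa.
ΔP = 1153 Pa = 0.01153 bar.

ΔP ≈ 0.01153 bar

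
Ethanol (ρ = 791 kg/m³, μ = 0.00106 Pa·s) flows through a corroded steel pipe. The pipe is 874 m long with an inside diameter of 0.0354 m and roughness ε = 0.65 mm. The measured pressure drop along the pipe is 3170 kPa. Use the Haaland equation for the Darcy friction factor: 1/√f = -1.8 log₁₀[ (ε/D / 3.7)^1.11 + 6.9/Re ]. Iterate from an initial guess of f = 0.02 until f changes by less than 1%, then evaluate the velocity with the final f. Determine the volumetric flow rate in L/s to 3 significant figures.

Rearranging Darcy-Weisbach: V = √(2·ΔP·D/(f·L·ρ)). With ε/D = 0.00065/0.0354 = 0.0184, iterate starting from f = 0.02:
  f = 0.02 → V = √(2·3.17e+06·0.0354/(0.02·874·791)) = 4.029 m/s; Re = ρVD/μ = 1.064e+05; f → 0.04755
  f = 0.04755 → V = 2.613 m/s; Re = 6.902e+04; f → 0.04775
Converged (Δf/f < 1%). With the final f = 0.04775: V = √(2·3.17e+06·0.0354/(0.04775·874·791)) = 2.607 m/s.
Q = V·A = 2.607·(π/4·0.0354²) = 0.002566 m³/s = 2.57 L/s.

Q ≈ 2.57 L/s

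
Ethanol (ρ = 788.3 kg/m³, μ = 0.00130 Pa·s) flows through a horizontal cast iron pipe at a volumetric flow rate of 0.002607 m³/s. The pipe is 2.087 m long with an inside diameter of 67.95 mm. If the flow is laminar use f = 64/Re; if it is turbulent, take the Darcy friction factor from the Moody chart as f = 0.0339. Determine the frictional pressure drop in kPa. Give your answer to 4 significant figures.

Cross-sectional area A = πD²/4 = π(0.06795)²/4 = 0.003626 m²; mean velocity V = Q/A = 0.002607/0.003626 = 0.7189 m/s.
Reynolds number Re = ρVD/μ = 788.3 · 0.7189 · 0.06795 / 0.0013 = 2.962e+04.
Re > 4000 → turbulent; use the Moody-chart value f = 0.0339.
Darcy-Weisbach: ΔP = f(L/D)(ρV²/2) = 0.0339·(2.087/0.06795)·(788.3·0.7189²/2) = 0.0339·30.71·203.7 = 212.1 Pa.
ΔP = 212.1 Pa = 0.2121 kPa.

ΔP ≈ 0.2121 kPa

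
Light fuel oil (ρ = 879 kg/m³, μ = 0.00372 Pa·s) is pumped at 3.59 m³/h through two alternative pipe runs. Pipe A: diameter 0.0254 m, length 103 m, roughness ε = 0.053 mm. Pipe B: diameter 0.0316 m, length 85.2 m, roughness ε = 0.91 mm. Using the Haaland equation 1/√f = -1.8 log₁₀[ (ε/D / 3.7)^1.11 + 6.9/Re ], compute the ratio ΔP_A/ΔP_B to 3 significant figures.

Pipe A: V = Q/A = 0.0009972/0.0005067 = 1.968 m/s; Re = 1.181e+04; ε/D = 0.00209; Haaland → f = 0.03254; ΔP_A = f(L/D)(ρV²/2) = 2.246e+05 Pa.
Pipe B: V = Q/A = 0.0009972/0.0007843 = 1.272 m/s; Re = 9494; ε/D = 0.0288; Haaland → f = 0.05955; ΔP_B = f(L/D)(ρV²/2) = 1.141e+05 Pa.
ΔP_A/ΔP_B = 2.246e+05/1.141e+05 = 1.97.

ΔP_A/ΔP_B ≈ 1.97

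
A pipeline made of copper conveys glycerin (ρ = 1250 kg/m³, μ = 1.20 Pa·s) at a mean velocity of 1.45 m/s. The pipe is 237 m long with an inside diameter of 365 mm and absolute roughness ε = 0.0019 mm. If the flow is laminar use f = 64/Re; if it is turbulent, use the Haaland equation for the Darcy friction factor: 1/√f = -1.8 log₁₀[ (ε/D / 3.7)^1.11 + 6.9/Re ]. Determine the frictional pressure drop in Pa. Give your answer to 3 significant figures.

ΔP ≈ 99100 Pa

Reynolds number Re = ρVD/μ = 1250 · 1.45 · 0.365 / 1.2 = 551.3.
Re < 2300 → laminar flow, so f = 64/Re = 64/551.3 = 0.1161 (the turbulent correlation is not needed).
Darcy-Weisbach: ΔP = f(L/D)(ρV²/2) = 0.1161·(237/0.365)·(1250·1.45²/2) = 0.1161·649.3·1314 = 9.905e+04 Pa.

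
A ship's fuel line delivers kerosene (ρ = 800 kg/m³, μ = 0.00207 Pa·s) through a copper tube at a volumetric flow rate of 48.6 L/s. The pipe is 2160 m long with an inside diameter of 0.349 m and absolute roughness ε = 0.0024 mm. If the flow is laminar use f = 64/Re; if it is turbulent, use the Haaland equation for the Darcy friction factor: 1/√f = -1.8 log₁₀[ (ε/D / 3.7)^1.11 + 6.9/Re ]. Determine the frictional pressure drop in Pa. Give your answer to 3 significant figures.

Q = 48.6 L/s = 48.6/1000 = 0.0486 m³/s.
Cross-sectional area A = πD²/4 = π(0.349)²/4 = 0.09566 m²; mean velocity V = Q/A = 0.0486/0.09566 = 0.508 m/s.
Reynolds number Re = ρVD/μ = 800 · 0.508 · 0.349 / 0.00207 = 6.852e+04.
Re > 4000 → turbulent. Relative roughness ε/D = 2.4e-06/0.349 = 6.88e-06. Haaland: 1/√f = -1.8 log₁₀[(6.88e-06/3.7)^1.11 + 6.9/6.852e+04] = -1.8 log₁₀[4.35e-07 + 0.000101] = 7.191, so f = 0.01934.
Darcy-Weisbach: ΔP = f(L/D)(ρV²/2) = 0.01934·(2160/0.349)·(800·0.508²/2) = 0.01934·6189·103.2 = 1.236e+04 Pa.

ΔP ≈ 12400 Pa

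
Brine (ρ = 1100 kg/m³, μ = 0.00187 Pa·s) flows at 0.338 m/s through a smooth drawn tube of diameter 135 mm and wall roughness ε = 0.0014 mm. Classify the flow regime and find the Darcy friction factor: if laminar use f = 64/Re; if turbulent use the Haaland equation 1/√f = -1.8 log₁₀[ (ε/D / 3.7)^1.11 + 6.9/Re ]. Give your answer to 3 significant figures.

f ≈ 0.0240

Re = ρVD/μ = 1100·0.338·0.135/0.00187 = 2.684e+04.
Re > 4000 → turbulent. ε/D = 1.4e-06/0.135 = 1.04e-05; Haaland: 1/√f = -1.8 log₁₀[6.87e-07 + 0.000257] = 6.46, so f = 0.02396.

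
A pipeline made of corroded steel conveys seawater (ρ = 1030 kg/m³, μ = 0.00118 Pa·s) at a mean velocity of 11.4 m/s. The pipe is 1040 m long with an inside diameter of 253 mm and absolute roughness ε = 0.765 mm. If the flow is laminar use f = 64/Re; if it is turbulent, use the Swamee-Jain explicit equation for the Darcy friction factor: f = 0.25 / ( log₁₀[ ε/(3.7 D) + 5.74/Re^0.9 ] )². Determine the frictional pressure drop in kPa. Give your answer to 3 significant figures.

Reynolds number Re = ρVD/μ = 1030 · 11.4 · 0.253 / 0.00118 = 2.518e+06.
Re > 4000 → turbulent. Relative roughness ε/D = 0.000765/0.253 = 0.00302. Swamee-Jain: f = 0.25/(log₁₀[0.00302/3.7 + 5.74/2.518e+06^0.9])² = 0.25/(log₁₀[0.000817 + 9.95e-06])² = 0.25/(-3.082)² = 0.02631.
Darcy-Weisbach: ΔP = f(L/D)(ρV²/2) = 0.02631·(1040/0.253)·(1030·11.4²/2) = 0.02631·4111·6.693e+04 = 7.239e+06 Pa.
ΔP = 7.239e+06 Pa = 7240 kPa.

ΔP ≈ 7240 kPa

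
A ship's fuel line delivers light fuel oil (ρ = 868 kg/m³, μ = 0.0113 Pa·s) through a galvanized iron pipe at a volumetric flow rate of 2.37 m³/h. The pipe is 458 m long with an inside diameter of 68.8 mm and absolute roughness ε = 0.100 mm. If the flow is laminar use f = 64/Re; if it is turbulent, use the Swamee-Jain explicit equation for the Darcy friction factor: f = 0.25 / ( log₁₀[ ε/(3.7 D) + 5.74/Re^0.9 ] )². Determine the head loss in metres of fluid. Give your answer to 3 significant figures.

h_f ≈ 0.728 m

Q = 2.37 m³/h = 2.37/3600 = 0.0006583 m³/s.
Cross-sectional area A = πD²/4 = π(0.0688)²/4 = 0.003718 m²; mean velocity V = Q/A = 0.0006583/0.003718 = 0.1771 m/s.
Reynolds number Re = ρVD/μ = 868 · 0.1771 · 0.0688 / 0.0113 = 935.9.
Re < 2300 → laminar flow, so f = 64/Re = 64/935.9 = 0.06839 (the turbulent correlation is not needed).
Darcy-Weisbach: ΔP = f(L/D)(ρV²/2) = 0.06839·(458/0.0688)·(868·0.1771²/2) = 0.06839·6657·13.61 = 6196 Pa.
Head loss h_f = ΔP/(ρg) = 6196/(868·9.81) = 0.728 m.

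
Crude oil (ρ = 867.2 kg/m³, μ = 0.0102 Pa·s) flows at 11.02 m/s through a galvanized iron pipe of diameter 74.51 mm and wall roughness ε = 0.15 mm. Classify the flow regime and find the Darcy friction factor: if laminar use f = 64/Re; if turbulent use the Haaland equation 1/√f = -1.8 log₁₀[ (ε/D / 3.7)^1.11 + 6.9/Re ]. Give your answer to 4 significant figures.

f ≈ 0.02560

Re = ρVD/μ = 867.2·11.02·0.07451/0.0102 = 6.981e+04.
Re > 4000 → turbulent. ε/D = 0.00015/0.07451 = 0.00201; Haaland: 1/√f = -1.8 log₁₀[0.000238 + 9.88e-05] = 6.251, so f = 0.0256.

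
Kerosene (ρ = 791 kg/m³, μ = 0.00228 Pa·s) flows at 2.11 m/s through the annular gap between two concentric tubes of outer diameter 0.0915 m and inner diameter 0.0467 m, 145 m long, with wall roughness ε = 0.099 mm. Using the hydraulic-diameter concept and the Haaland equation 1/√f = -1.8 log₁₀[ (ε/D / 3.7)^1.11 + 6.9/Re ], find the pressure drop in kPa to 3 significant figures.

Hydraulic diameter D_h = 4A/P = D_o - D_i = 0.0915 - 0.0467 = 0.0448 m.
Re = ρVD_h/μ = 791·2.11·0.0448/0.00228 = 3.279e+04.
ε/D_h = 9.9e-05/0.0448 = 0.00221; Haaland gives 1/√f = -1.8 log₁₀[0.000264+0.00021] = 5.983, so f = 0.02794.
ΔP = f(L/D_h)(ρV²/2) = 0.02794·145/0.0448·1761 = 1.592e+05 Pa.
ΔP = 159 kPa.

ΔP ≈ 159 kPa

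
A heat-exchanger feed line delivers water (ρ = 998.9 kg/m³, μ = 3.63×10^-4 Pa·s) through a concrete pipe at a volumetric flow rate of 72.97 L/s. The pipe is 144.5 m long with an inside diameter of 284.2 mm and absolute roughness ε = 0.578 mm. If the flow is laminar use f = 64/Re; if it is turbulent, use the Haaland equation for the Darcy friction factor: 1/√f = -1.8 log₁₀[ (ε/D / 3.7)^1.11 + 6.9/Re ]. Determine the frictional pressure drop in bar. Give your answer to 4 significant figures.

ΔP ≈ 0.07980 bar

Q = 72.97 L/s = 72.97/1000 = 0.07297 m³/s.
Cross-sectional area A = πD²/4 = π(0.2842)²/4 = 0.06344 m²; mean velocity V = Q/A = 0.07297/0.06344 = 1.15 m/s.
Reynolds number Re = ρVD/μ = 998.9 · 1.15 · 0.2842 / 0.000363 = 8.996e+05.
Re > 4000 → turbulent. Relative roughness ε/D = 0.000578/0.2842 = 0.00203. Haaland: 1/√f = -1.8 log₁₀[(0.00203/3.7)^1.11 + 6.9/8.996e+05] = -1.8 log₁₀[0.000241 + 7.67e-06] = 6.489, so f = 0.02375.
Darcy-Weisbach: ΔP = f(L/D)(ρV²/2) = 0.02375·(144.5/0.2842)·(998.9·1.15²/2) = 0.02375·508.4·660.9 = 7980 Pa.
ΔP = 7980 Pa = 0.07980 bar.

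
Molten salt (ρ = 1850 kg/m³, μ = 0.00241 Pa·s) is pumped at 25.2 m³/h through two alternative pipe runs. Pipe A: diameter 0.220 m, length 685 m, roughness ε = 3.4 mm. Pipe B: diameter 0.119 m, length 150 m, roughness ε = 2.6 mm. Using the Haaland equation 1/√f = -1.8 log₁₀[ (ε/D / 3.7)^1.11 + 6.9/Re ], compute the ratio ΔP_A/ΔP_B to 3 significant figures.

Pipe A: V = Q/A = 0.007/0.03801 = 0.1841 m/s; Re = 3.11e+04; ε/D = 0.0155; Haaland → f = 0.04564; ΔP_A = f(L/D)(ρV²/2) = 4457 Pa.
Pipe B: V = Q/A = 0.007/0.01112 = 0.6294 m/s; Re = 5.749e+04; ε/D = 0.0218; Haaland → f = 0.05106; ΔP_B = f(L/D)(ρV²/2) = 2.358e+04 Pa.
ΔP_A/ΔP_B = 4457/2.358e+04 = 0.189.

ΔP_A/ΔP_B ≈ 0.189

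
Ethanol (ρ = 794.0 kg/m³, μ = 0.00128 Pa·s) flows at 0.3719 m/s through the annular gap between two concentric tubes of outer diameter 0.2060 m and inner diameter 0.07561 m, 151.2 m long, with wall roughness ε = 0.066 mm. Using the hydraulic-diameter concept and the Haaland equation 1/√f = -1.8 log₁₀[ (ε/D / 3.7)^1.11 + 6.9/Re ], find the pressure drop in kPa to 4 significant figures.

ΔP ≈ 1.558 kPa

Hydraulic diameter D_h = 4A/P = D_o - D_i = 0.206 - 0.07561 = 0.1304 m.
Re = ρVD_h/μ = 794·0.3719·0.1304/0.00128 = 3.008e+04.
ε/D_h = 6.6e-05/0.1304 = 0.000506; Haaland gives 1/√f = -1.8 log₁₀[5.14e-05+0.000229] = 6.393, so f = 0.02447.
ΔP = f(L/D_h)(ρV²/2) = 0.02447·151.2/0.1304·54.91 = 1558 Pa.
ΔP = 1.558 kPa.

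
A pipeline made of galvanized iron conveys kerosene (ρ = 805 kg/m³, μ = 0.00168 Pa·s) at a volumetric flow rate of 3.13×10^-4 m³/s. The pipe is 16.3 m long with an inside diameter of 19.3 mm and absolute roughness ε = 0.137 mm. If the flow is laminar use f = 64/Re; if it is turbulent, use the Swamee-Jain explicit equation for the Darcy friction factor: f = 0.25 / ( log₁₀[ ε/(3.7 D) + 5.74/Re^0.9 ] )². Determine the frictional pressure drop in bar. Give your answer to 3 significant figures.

Cross-sectional area A = πD²/4 = π(0.0193)²/4 = 0.0002926 m²; mean velocity V = Q/A = 0.000313/0.0002926 = 1.07 m/s.
Reynolds number Re = ρVD/μ = 805 · 1.07 · 0.0193 / 0.00168 = 9894.
Re > 4000 → turbulent. Relative roughness ε/D = 0.000137/0.0193 = 0.0071. Swamee-Jain: f = 0.25/(log₁₀[0.0071/3.7 + 5.74/9894^0.9])² = 0.25/(log₁₀[0.00192 + 0.00146])² = 0.25/(-2.472)² = 0.04092.
Darcy-Weisbach: ΔP = f(L/D)(ρV²/2) = 0.04092·(16.3/0.0193)·(805·1.07²/2) = 0.04092·844.6·460.7 = 1.592e+04 Pa.
ΔP = 1.592e+04 Pa = 0.159 bar.

ΔP ≈ 0.159 bar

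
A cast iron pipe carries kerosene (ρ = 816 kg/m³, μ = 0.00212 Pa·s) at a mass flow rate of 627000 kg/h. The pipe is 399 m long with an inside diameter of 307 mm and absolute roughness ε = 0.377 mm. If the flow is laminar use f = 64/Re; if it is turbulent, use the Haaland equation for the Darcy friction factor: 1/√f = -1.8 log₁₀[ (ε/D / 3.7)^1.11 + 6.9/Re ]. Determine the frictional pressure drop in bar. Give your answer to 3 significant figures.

ṁ = 627000 kg/h = 627000/3600 = 174.2 kg/s.
A = πD²/4 = π(0.307)²/4 = 0.07402 m²; mean velocity V = ṁ/(ρA) = 174.2/(816 · 0.07402) = 2.883 m/s.
Reynolds number Re = ρVD/μ = 816 · 2.883 · 0.307 / 0.00212 = 3.407e+05.
Re > 4000 → turbulent. Relative roughness ε/D = 0.000377/0.307 = 0.00123. Haaland: 1/√f = -1.8 log₁₀[(0.00123/3.7)^1.11 + 6.9/3.407e+05] = -1.8 log₁₀[0.000138 + 2.03e-05] = 6.844, so f = 0.02135.
Darcy-Weisbach: ΔP = f(L/D)(ρV²/2) = 0.02135·(399/0.307)·(816·2.883²/2) = 0.02135·1300·3392 = 9.413e+04 Pa.
ΔP = 9.413e+04 Pa = 0.941 bar.

ΔP ≈ 0.941 bar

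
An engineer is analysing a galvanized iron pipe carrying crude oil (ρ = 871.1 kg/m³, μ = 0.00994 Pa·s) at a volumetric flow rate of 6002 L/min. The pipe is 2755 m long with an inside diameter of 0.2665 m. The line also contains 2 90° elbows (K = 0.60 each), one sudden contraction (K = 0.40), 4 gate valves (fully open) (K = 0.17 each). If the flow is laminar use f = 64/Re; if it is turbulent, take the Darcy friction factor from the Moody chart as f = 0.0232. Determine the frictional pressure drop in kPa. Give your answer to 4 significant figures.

Q = 6002 L/min = 6002/60000 = 0.1 m³/s.
Cross-sectional area A = πD²/4 = π(0.2665)²/4 = 0.05578 m²; mean velocity V = Q/A = 0.1/0.05578 = 1.793 m/s.
Reynolds number Re = ρVD/μ = 871.1 · 1.793 · 0.2665 / 0.00994 = 4.188e+04.
Re > 4000 → turbulent; use the Moody-chart value f = 0.0232.
Total minor-loss coefficient ΣK = 2·0.6 + 1·0.4 + 4·0.17 = 2.28.
ΔP = [f·L/D + ΣK]·(ρV²/2) = [0.0232·2755/0.2665 + 2.28]·(871.1·1.793²/2) = [239.8 + 2.28]·1401 = 3.391e+05 Pa.
ΔP = 3.391e+05 Pa = 339.1 kPa.

ΔP ≈ 339.1 kPa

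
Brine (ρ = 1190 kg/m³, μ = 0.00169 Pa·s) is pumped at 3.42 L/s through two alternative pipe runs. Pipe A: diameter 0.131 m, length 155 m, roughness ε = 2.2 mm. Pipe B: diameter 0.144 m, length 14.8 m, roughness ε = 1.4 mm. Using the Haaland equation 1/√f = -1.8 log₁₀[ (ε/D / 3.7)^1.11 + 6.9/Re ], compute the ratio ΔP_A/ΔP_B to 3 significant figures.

ΔP_A/ΔP_B ≈ 19.8

Pipe A: V = Q/A = 0.00342/0.01348 = 0.2537 m/s; Re = 2.341e+04; ε/D = 0.0168; Haaland → f = 0.04737; ΔP_A = f(L/D)(ρV²/2) = 2147 Pa.
Pipe B: V = Q/A = 0.00342/0.01629 = 0.21 m/s; Re = 2.129e+04; ε/D = 0.00972; Haaland → f = 0.04017; ΔP_B = f(L/D)(ρV²/2) = 108.3 Pa.
ΔP_A/ΔP_B = 2147/108.3 = 19.8.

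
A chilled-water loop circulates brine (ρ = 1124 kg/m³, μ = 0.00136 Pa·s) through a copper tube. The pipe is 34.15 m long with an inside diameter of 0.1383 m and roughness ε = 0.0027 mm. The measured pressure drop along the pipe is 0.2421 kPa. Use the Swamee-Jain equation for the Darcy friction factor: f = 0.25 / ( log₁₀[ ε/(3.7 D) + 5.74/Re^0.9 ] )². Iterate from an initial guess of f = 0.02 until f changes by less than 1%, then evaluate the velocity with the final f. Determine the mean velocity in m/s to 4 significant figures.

V ≈ 0.2743 m/s

Rearranging Darcy-Weisbach: V = √(2·ΔP·D/(f·L·ρ)). With ε/D = 2.7e-06/0.1383 = 1.95e-05, iterate starting from f = 0.02:
  f = 0.02 → V = √(2·242.1·0.1383/(0.02·34.15·1124)) = 0.2953 m/s; Re = ρVD/μ = 3.376e+04; f → 0.02279
  f = 0.02279 → V = 0.2767 m/s; Re = 3.162e+04; f → 0.02314
  f = 0.02314 → V = 0.2746 m/s; Re = 3.138e+04; f → 0.02319
Converged (Δf/f < 1%). With the final f = 0.02319: V = √(2·242.1·0.1383/(0.02319·34.15·1124)) = 0.2743 m/s.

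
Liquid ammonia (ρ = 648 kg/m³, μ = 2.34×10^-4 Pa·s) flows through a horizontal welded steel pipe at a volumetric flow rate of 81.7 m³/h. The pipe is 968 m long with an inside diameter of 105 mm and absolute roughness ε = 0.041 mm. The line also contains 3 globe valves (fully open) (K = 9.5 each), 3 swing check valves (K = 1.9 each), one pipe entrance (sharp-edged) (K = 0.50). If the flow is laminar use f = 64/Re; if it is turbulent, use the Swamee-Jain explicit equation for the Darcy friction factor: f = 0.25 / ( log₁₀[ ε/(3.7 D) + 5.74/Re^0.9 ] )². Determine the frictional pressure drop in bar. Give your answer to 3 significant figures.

Q = 81.7 m³/h = 81.7/3600 = 0.02269 m³/s.
Cross-sectional area A = πD²/4 = π(0.105)²/4 = 0.008659 m²; mean velocity V = Q/A = 0.02269/0.008659 = 2.621 m/s.
Reynolds number Re = ρVD/μ = 648 · 2.621 · 0.105 / 0.000234 = 7.621e+05.
Re > 4000 → turbulent. Relative roughness ε/D = 4.1e-05/0.105 = 0.00039. Swamee-Jain: f = 0.25/(log₁₀[0.00039/3.7 + 5.74/7.621e+05^0.9])² = 0.25/(log₁₀[0.000106 + 2.92e-05])² = 0.25/(-3.871)² = 0.01669.
Total minor-loss coefficient ΣK = 3·9.5 + 3·1.9 + 1·0.5 = 34.7.
ΔP = [f·L/D + ΣK]·(ρV²/2) = [0.01669·968/0.105 + 34.7]·(648·2.621²/2) = [153.8 + 34.7]·2226 = 4.196e+05 Pa.
ΔP = 4.196e+05 Pa = 4.20 bar.

ΔP ≈ 4.20 bar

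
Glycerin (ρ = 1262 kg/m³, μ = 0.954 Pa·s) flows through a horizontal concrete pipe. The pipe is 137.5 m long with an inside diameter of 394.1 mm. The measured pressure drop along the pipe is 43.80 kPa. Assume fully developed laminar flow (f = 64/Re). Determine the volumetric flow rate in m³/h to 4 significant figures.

For laminar flow, f = 64/Re with Re = ρVD/μ, so Darcy-Weisbach reduces to ΔP = 32μLV/D². Solving for V: V = ΔP·D²/(32μL) = 4.38e+04·(0.3941)²/(32·0.954·137.5) = 1.621 m/s.
Check: Re = ρVD/μ = 1262·1.621·0.3941/0.954 = 844.9 < 2300, so the laminar assumption holds.
Q = V·A = 1.621·(π/4·0.3941²) = 0.1977 m³/s = 711.7 m³/h.

Q ≈ 711.7 m³/h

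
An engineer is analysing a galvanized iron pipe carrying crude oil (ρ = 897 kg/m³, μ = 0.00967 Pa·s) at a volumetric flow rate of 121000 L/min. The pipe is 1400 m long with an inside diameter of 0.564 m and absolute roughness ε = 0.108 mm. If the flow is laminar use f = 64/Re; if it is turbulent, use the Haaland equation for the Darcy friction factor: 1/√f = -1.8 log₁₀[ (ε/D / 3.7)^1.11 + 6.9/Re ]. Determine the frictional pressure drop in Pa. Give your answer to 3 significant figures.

Q = 121000 L/min = 121000/60000 = 2.017 m³/s.
Cross-sectional area A = πD²/4 = π(0.564)²/4 = 0.2498 m²; mean velocity V = Q/A = 2.017/0.2498 = 8.072 m/s.
Reynolds number Re = ρVD/μ = 897 · 8.072 · 0.564 / 0.00967 = 4.223e+05.
Re > 4000 → turbulent. Relative roughness ε/D = 0.000108/0.564 = 0.000191. Haaland: 1/√f = -1.8 log₁₀[(0.000191/3.7)^1.11 + 6.9/4.223e+05] = -1.8 log₁₀[1.75e-05 + 1.63e-05] = 8.048, so f = 0.01544.
Darcy-Weisbach: ΔP = f(L/D)(ρV²/2) = 0.01544·(1400/0.564)·(897·8.072²/2) = 0.01544·2482·2.922e+04 = 1.12e+06 Pa.

ΔP ≈ 1.12×10^6 Pa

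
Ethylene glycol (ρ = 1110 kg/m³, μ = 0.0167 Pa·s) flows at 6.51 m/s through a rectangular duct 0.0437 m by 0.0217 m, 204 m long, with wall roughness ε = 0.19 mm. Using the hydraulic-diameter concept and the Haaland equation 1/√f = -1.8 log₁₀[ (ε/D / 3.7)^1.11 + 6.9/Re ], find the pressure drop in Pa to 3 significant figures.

Hydraulic diameter D_h = 4A/P = 4·(0.0437·0.0217)/(2·(0.0437+0.0217)) = 0.003793/0.1308 = 0.029 m.
Re = ρVD_h/μ = 1110·6.51·0.029/0.0167 = 1.255e+04.
ε/D_h = 0.00019/0.029 = 0.00655; Haaland gives 1/√f = -1.8 log₁₀[0.000882+0.00055] = 5.119, so f = 0.03816.
ΔP = f(L/D_h)(ρV²/2) = 0.03816·204/0.029·2.352e+04 = 6.313e+06 Pa.

ΔP ≈ 6.31×10^6 Pa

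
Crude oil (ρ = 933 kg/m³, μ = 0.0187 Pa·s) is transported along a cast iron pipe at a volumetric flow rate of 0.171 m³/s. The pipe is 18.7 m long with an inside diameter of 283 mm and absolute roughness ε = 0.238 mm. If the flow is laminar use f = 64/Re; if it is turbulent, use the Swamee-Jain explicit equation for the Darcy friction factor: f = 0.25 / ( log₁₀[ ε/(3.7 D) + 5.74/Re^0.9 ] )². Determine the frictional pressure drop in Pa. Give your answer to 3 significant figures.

Cross-sectional area A = πD²/4 = π(0.283)²/4 = 0.0629 m²; mean velocity V = Q/A = 0.171/0.0629 = 2.719 m/s.
Reynolds number Re = ρVD/μ = 933 · 2.719 · 0.283 / 0.0187 = 3.838e+04.
Re > 4000 → turbulent. Relative roughness ε/D = 0.000238/0.283 = 0.000841. Swamee-Jain: f = 0.25/(log₁₀[0.000841/3.7 + 5.74/3.838e+04^0.9])² = 0.25/(log₁₀[0.000227 + 0.00043])² = 0.25/(-3.182)² = 0.02468.
Darcy-Weisbach: ΔP = f(L/D)(ρV²/2) = 0.02468·(18.7/0.283)·(933·2.719²/2) = 0.02468·66.08·3448 = 5623 Pa.

ΔP ≈ 5620 Pa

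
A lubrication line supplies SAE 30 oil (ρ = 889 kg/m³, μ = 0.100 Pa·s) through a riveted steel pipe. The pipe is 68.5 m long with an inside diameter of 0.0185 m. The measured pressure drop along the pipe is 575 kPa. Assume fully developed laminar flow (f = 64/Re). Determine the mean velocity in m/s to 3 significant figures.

For laminar flow, f = 64/Re with Re = ρVD/μ, so Darcy-Weisbach reduces to ΔP = 32μLV/D². Solving for V: V = ΔP·D²/(32μL) = 5.75e+05·(0.0185)²/(32·0.1·68.5) = 0.8978 m/s.
Check: Re = ρVD/μ = 889·0.8978·0.0185/0.1 = 147.7 < 2300, so the laminar assumption holds.

V ≈ 0.898 m/s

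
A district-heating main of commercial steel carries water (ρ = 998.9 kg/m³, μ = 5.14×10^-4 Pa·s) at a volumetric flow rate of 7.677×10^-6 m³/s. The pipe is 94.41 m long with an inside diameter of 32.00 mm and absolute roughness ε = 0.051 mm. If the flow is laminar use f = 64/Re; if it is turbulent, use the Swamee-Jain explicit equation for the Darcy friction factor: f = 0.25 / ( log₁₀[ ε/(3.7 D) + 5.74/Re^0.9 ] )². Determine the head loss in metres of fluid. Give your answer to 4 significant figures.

Cross-sectional area A = πD²/4 = π(0.032)²/4 = 0.0008042 m²; mean velocity V = Q/A = 7.677e-06/0.0008042 = 0.009546 m/s.
Reynolds number Re = ρVD/μ = 998.9 · 0.009546 · 0.032 / 0.000514 = 593.6.
Re < 2300 → laminar flow, so f = 64/Re = 64/593.6 = 0.1078 (the turbulent correlation is not needed).
Darcy-Weisbach: ΔP = f(L/D)(ρV²/2) = 0.1078·(94.41/0.032)·(998.9·0.009546²/2) = 0.1078·2950·0.04551 = 14.48 Pa.
Head loss h_f = ΔP/(ρg) = 14.48/(998.9·9.81) = 0.001477 m.

h_f ≈ 0.001477 m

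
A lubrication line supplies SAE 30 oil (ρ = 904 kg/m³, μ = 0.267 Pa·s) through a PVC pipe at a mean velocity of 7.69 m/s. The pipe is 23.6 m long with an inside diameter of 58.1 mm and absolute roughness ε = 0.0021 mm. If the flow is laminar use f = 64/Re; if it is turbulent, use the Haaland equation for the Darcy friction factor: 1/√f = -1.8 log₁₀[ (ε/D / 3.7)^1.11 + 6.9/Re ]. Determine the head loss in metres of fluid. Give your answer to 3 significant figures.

h_f ≈ 51.8 m

Reynolds number Re = ρVD/μ = 904 · 7.69 · 0.0581 / 0.267 = 1513.
Re < 2300 → laminar flow, so f = 64/Re = 64/1513 = 0.04231 (the turbulent correlation is not needed).
Darcy-Weisbach: ΔP = f(L/D)(ρV²/2) = 0.04231·(23.6/0.0581)·(904·7.69²/2) = 0.04231·406.2·2.673e+04 = 4.594e+05 Pa.
Head loss h_f = ΔP/(ρg) = 4.594e+05/(904·9.81) = 51.8 m.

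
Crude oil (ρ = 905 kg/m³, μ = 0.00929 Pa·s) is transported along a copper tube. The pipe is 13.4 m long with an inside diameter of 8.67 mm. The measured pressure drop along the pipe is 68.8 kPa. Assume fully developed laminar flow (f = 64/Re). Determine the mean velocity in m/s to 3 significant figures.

For laminar flow, f = 64/Re with Re = ρVD/μ, so Darcy-Weisbach reduces to ΔP = 32μLV/D². Solving for V: V = ΔP·D²/(32μL) = 6.88e+04·(0.00867)²/(32·0.00929·13.4) = 1.298 m/s.
Check: Re = ρVD/μ = 905·1.298·0.00867/0.00929 = 1096 < 2300, so the laminar assumption holds.

V ≈ 1.30 m/s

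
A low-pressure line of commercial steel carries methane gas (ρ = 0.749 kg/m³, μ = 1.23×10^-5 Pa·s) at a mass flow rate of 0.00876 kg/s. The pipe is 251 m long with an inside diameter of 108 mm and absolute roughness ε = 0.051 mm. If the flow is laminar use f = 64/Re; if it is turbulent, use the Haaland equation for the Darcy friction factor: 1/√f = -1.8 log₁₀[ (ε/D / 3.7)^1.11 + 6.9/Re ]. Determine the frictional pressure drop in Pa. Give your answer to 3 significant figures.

ΔP ≈ 46.7 Pa

A = πD²/4 = π(0.108)²/4 = 0.009161 m²; mean velocity V = ṁ/(ρA) = 0.00876/(0.749 · 0.009161) = 1.277 m/s.
Reynolds number Re = ρVD/μ = 0.749 · 1.277 · 0.108 / 1.23e-05 = 8396.
Re > 4000 → turbulent. Relative roughness ε/D = 5.1e-05/0.108 = 0.000472. Haaland: 1/√f = -1.8 log₁₀[(0.000472/3.7)^1.11 + 6.9/8396] = -1.8 log₁₀[4.76e-05 + 0.000822] = 5.509, so f = 0.03295.
Darcy-Weisbach: ΔP = f(L/D)(ρV²/2) = 0.03295·(251/0.108)·(0.749·1.277²/2) = 0.03295·2324·0.6104 = 46.74 Pa.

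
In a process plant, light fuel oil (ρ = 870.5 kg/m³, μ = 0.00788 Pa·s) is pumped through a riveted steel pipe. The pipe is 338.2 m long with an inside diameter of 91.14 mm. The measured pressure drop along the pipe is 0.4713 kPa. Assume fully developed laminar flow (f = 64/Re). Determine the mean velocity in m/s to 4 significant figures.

V ≈ 0.04591 m/s

For laminar flow, f = 64/Re with Re = ρVD/μ, so Darcy-Weisbach reduces to ΔP = 32μLV/D². Solving for V: V = ΔP·D²/(32μL) = 471.3·(0.09114)²/(32·0.00788·338.2) = 0.04591 m/s.
Check: Re = ρVD/μ = 870.5·0.04591·0.09114/0.00788 = 462.2 < 2300, so the laminar assumption holds.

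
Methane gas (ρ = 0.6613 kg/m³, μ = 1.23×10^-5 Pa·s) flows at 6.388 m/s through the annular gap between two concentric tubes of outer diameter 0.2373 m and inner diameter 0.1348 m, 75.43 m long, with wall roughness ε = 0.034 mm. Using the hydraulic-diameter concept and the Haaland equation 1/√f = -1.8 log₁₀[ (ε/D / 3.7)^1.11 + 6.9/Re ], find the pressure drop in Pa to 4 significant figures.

Hydraulic diameter D_h = 4A/P = D_o - D_i = 0.2373 - 0.1348 = 0.1025 m.
Re = ρVD_h/μ = 0.6613·6.388·0.1025/1.23e-05 = 3.52e+04.
ε/D_h = 3.4e-05/0.1025 = 0.000332; Haaland gives 1/√f = -1.8 log₁₀[3.22e-05+0.000196] = 6.555, so f = 0.02327.
ΔP = f(L/D_h)(ρV²/2) = 0.02327·75.43/0.1025·13.49 = 231.1 Pa.

ΔP ≈ 231.1 Pa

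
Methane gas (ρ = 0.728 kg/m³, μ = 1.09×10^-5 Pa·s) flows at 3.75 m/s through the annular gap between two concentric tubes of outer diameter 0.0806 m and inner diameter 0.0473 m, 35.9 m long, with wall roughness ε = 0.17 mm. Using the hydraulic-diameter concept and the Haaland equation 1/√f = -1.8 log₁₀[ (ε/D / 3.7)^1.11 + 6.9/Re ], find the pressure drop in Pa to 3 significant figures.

Hydraulic diameter D_h = 4A/P = D_o - D_i = 0.0806 - 0.0473 = 0.0333 m.
Re = ρVD_h/μ = 0.728·3.75·0.0333/1.09e-05 = 8340.
ε/D_h = 0.00017/0.0333 = 0.00511; Haaland gives 1/√f = -1.8 log₁₀[0.000669+0.000827] = 5.085, so f = 0.03867.
ΔP = f(L/D_h)(ρV²/2) = 0.03867·35.9/0.0333·5.119 = 213.4 Pa.

ΔP ≈ 213 Pa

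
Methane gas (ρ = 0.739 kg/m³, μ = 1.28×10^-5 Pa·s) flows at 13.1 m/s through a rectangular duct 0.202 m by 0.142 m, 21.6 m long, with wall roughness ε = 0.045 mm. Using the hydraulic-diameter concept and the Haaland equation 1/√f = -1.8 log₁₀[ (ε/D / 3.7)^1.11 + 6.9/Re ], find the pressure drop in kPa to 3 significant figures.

Hydraulic diameter D_h = 4A/P = 4·(0.202·0.142)/(2·(0.202+0.142)) = 0.1147/0.688 = 0.1668 m.
Re = ρVD_h/μ = 0.739·13.1·0.1668/1.28e-05 = 1.261e+05.
ε/D_h = 4.5e-05/0.1668 = 0.00027; Haaland gives 1/√f = -1.8 log₁₀[2.56e-05+5.47e-05] = 7.372, so f = 0.0184.
ΔP = f(L/D_h)(ρV²/2) = 0.0184·21.6/0.1668·63.41 = 151.1 Pa.
ΔP = 0.151 kPa.

ΔP ≈ 0.151 kPa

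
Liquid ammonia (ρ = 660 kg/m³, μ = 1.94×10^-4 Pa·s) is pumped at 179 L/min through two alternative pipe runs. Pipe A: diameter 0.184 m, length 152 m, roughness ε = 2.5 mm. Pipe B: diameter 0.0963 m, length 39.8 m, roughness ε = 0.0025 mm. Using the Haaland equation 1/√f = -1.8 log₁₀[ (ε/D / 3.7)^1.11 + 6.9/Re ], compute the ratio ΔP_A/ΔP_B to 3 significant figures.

ΔP_A/ΔP_B ≈ 0.381

Pipe A: V = Q/A = 0.002983/0.02659 = 0.1122 m/s; Re = 7.023e+04; ε/D = 0.0136; Haaland → f = 0.04291; ΔP_A = f(L/D)(ρV²/2) = 147.2 Pa.
Pipe B: V = Q/A = 0.002983/0.007284 = 0.4096 m/s; Re = 1.342e+05; ε/D = 2.6e-05; Haaland → f = 0.0169; ΔP_B = f(L/D)(ρV²/2) = 386.8 Pa.
ΔP_A/ΔP_B = 147.2/386.8 = 0.381.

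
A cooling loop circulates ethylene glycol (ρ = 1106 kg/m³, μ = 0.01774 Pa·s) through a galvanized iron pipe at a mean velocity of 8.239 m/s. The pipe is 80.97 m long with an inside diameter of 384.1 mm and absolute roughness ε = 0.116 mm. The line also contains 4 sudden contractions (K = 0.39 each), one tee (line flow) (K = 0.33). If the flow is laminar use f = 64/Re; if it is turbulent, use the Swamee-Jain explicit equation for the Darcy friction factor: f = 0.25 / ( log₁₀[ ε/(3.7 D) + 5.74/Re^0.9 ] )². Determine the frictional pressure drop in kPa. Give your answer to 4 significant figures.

ΔP ≈ 212.0 kPa

Reynolds number Re = ρVD/μ = 1106 · 8.239 · 0.3841 / 0.0177 = 1.973e+05.
Re > 4000 → turbulent. Relative roughness ε/D = 0.000116/0.3841 = 0.000302. Swamee-Jain: f = 0.25/(log₁₀[0.000302/3.7 + 5.74/1.973e+05^0.9])² = 0.25/(log₁₀[8.16e-05 + 9.85e-05])² = 0.25/(-3.745)² = 0.01783.
Total minor-loss coefficient ΣK = 4·0.39 + 1·0.33 = 1.89.
ΔP = [f·L/D + ΣK]·(ρV²/2) = [0.01783·80.97/0.3841 + 1.89]·(1106·8.239²/2) = [3.759 + 1.89]·3.754e+04 = 2.12e+05 Pa.
ΔP = 2.12e+05 Pa = 212.0 kPa.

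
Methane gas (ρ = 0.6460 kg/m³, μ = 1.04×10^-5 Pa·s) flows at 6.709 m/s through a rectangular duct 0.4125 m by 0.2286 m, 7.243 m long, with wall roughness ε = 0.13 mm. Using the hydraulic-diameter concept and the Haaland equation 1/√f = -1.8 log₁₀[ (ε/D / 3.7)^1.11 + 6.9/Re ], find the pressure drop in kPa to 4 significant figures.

ΔP ≈ 0.006913 kPa

Hydraulic diameter D_h = 4A/P = 4·(0.4125·0.2286)/(2·(0.4125+0.2286)) = 0.3772/1.282 = 0.2942 m.
Re = ρVD_h/μ = 0.646·6.709·0.2942/1.04e-05 = 1.226e+05.
ε/D_h = 0.00013/0.2942 = 0.000442; Haaland gives 1/√f = -1.8 log₁₀[4.42e-05+5.63e-05] = 7.196, so f = 0.01931.
ΔP = f(L/D_h)(ρV²/2) = 0.01931·7.243/0.2942·14.54 = 6.913 Pa.
ΔP = 0.006913 kPa.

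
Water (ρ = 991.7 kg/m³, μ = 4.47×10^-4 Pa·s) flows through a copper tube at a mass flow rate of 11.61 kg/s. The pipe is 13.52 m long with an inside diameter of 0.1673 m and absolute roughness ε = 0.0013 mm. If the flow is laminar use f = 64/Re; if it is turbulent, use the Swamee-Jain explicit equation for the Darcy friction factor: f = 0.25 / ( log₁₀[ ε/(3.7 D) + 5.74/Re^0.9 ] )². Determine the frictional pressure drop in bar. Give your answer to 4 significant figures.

ΔP ≈ 0.001777 bar

A = πD²/4 = π(0.1673)²/4 = 0.02198 m²; mean velocity V = ṁ/(ρA) = 11.61/(991.7 · 0.02198) = 0.5326 m/s.
Reynolds number Re = ρVD/μ = 991.7 · 0.5326 · 0.1673 / 0.000447 = 1.977e+05.
Re > 4000 → turbulent. Relative roughness ε/D = 1.3e-06/0.1673 = 7.77e-06. Swamee-Jain: f = 0.25/(log₁₀[7.77e-06/3.7 + 5.74/1.977e+05^0.9])² = 0.25/(log₁₀[2.1e-06 + 9.83e-05])² = 0.25/(-3.998)² = 0.01564.
Darcy-Weisbach: ΔP = f(L/D)(ρV²/2) = 0.01564·(13.52/0.1673)·(991.7·0.5326²/2) = 0.01564·80.81·140.6 = 177.7 Pa.
ΔP = 177.7 Pa = 0.001777 bar.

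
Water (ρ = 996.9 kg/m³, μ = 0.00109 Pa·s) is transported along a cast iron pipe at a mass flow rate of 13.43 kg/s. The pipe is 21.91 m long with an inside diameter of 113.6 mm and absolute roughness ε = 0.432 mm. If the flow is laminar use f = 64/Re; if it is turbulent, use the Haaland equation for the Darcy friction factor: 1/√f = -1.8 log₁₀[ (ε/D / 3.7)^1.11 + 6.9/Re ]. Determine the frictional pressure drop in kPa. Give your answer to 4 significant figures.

A = πD²/4 = π(0.1136)²/4 = 0.01014 m²; mean velocity V = ṁ/(ρA) = 13.43/(996.9 · 0.01014) = 1.329 m/s.
Reynolds number Re = ρVD/μ = 996.9 · 1.329 · 0.1136 / 0.00109 = 1.381e+05.
Re > 4000 → turbulent. Relative roughness ε/D = 0.000432/0.1136 = 0.0038. Haaland: 1/√f = -1.8 log₁₀[(0.0038/3.7)^1.11 + 6.9/1.381e+05] = -1.8 log₁₀[0.000482 + 5e-05] = 5.893, so f = 0.02879.
Darcy-Weisbach: ΔP = f(L/D)(ρV²/2) = 0.02879·(21.91/0.1136)·(996.9·1.329²/2) = 0.02879·192.9·880.6 = 4890 Pa.
ΔP = 4890 Pa = 4.890 kPa.

ΔP ≈ 4.890 kPa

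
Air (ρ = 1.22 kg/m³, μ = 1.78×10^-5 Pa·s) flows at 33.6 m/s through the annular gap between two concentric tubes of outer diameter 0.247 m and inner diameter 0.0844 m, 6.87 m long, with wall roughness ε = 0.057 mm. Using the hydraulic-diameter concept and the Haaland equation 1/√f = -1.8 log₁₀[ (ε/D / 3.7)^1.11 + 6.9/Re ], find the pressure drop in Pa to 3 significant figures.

Hydraulic diameter D_h = 4A/P = D_o - D_i = 0.247 - 0.0844 = 0.1626 m.
Re = ρVD_h/μ = 1.22·33.6·0.1626/1.78e-05 = 3.745e+05.
ε/D_h = 5.7e-05/0.1626 = 0.000351; Haaland gives 1/√f = -1.8 log₁₀[3.42e-05+1.84e-05] = 7.702, so f = 0.01686.
ΔP = f(L/D_h)(ρV²/2) = 0.01686·6.87/0.1626·688.7 = 490.5 Pa.

ΔP ≈ 491 Pa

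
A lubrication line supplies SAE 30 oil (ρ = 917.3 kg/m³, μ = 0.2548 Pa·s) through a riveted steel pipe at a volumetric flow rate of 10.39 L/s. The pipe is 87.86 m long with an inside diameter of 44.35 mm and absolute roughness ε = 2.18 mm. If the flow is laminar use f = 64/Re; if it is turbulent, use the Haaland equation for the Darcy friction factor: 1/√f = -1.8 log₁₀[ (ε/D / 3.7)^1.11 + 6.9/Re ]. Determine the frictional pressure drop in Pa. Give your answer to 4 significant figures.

Q = 10.39 L/s = 10.39/1000 = 0.01039 m³/s.
Cross-sectional area A = πD²/4 = π(0.04435)²/4 = 0.001545 m²; mean velocity V = Q/A = 0.01039/0.001545 = 6.726 m/s.
Reynolds number Re = ρVD/μ = 917.3 · 6.726 · 0.04435 / 0.255 = 1074.
Re < 2300 → laminar flow, so f = 64/Re = 64/1074 = 0.0596 (the turbulent correlation is not needed).
Darcy-Weisbach: ΔP = f(L/D)(ρV²/2) = 0.0596·(87.86/0.04435)·(917.3·6.726²/2) = 0.0596·1981·2.075e+04 = 2.45e+06 Pa.

ΔP ≈ 2450000 Pa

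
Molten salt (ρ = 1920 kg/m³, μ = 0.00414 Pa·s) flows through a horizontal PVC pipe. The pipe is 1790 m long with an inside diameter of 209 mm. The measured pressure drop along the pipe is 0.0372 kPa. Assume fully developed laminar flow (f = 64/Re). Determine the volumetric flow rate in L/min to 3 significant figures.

For laminar flow, f = 64/Re with Re = ρVD/μ, so Darcy-Weisbach reduces to ΔP = 32μLV/D². Solving for V: V = ΔP·D²/(32μL) = 37.2·(0.209)²/(32·0.00414·1790) = 0.006852 m/s.
Check: Re = ρVD/μ = 1920·0.006852·0.209/0.00414 = 664.2 < 2300, so the laminar assumption holds.
Q = V·A = 0.006852·(π/4·0.209²) = 0.0002351 m³/s = 14.1 L/min.

Q ≈ 14.1 L/min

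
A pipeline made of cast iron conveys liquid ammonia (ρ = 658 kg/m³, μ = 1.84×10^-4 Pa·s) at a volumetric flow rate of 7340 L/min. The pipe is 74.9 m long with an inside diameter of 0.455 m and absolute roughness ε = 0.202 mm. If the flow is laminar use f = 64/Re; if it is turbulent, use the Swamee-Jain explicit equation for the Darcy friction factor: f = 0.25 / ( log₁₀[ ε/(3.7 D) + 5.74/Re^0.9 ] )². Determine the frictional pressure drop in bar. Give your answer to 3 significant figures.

ΔP ≈ 0.00515 bar

Q = 7340 L/min = 7340/60000 = 0.1223 m³/s.
Cross-sectional area A = πD²/4 = π(0.455)²/4 = 0.1626 m²; mean velocity V = Q/A = 0.1223/0.1626 = 0.7524 m/s.
Reynolds number Re = ρVD/μ = 658 · 0.7524 · 0.455 / 0.000184 = 1.224e+06.
Re > 4000 → turbulent. Relative roughness ε/D = 0.000202/0.455 = 0.000444. Swamee-Jain: f = 0.25/(log₁₀[0.000444/3.7 + 5.74/1.224e+06^0.9])² = 0.25/(log₁₀[0.00012 + 1.9e-05])² = 0.25/(-3.857)² = 0.01681.
Darcy-Weisbach: ΔP = f(L/D)(ρV²/2) = 0.01681·(74.9/0.455)·(658·0.7524²/2) = 0.01681·164.6·186.2 = 515.2 Pa.
ΔP = 515.2 Pa = 0.00515 bar.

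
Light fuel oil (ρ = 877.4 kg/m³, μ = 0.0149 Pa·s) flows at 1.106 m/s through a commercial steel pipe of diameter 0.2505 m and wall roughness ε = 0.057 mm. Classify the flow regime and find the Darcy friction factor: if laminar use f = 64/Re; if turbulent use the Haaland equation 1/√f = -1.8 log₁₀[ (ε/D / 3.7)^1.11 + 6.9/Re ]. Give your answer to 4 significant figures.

f ≈ 0.02746

Re = ρVD/μ = 877.4·1.106·0.2505/0.0149 = 1.631e+04.
Re > 4000 → turbulent. ε/D = 5.7e-05/0.2505 = 0.000228; Haaland: 1/√f = -1.8 log₁₀[2.12e-05 + 0.000423] = 6.035, so f = 0.02746.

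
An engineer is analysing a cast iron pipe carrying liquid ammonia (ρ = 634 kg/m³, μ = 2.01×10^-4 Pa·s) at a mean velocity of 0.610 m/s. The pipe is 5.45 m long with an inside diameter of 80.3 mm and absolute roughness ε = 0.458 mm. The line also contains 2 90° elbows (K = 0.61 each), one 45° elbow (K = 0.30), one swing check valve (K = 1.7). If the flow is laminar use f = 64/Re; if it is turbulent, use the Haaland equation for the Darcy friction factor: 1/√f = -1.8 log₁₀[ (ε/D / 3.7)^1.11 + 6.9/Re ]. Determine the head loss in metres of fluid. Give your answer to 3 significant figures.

Reynolds number Re = ρVD/μ = 634 · 0.61 · 0.0803 / 0.000201 = 1.545e+05.
Re > 4000 → turbulent. Relative roughness ε/D = 0.000458/0.0803 = 0.0057. Haaland: 1/√f = -1.8 log₁₀[(0.0057/3.7)^1.11 + 6.9/1.545e+05] = -1.8 log₁₀[0.000756 + 4.47e-05] = 5.574, so f = 0.03219.
Total minor-loss coefficient ΣK = 2·0.61 + 1·0.3 + 1·1.7 = 3.22.
ΔP = [f·L/D + ΣK]·(ρV²/2) = [0.03219·5.45/0.0803 + 3.22]·(634·0.61²/2) = [2.185 + 3.22]·118 = 637.5 Pa.
Head loss h_f = ΔP/(ρg) = 637.5/(634·9.81) = 0.103 m.

h_f ≈ 0.103 m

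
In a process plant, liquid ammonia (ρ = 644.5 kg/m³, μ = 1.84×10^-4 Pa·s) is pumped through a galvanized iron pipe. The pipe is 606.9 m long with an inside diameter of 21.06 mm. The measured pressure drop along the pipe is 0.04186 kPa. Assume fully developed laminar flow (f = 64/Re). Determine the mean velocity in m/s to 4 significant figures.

For laminar flow, f = 64/Re with Re = ρVD/μ, so Darcy-Weisbach reduces to ΔP = 32μLV/D². Solving for V: V = ΔP·D²/(32μL) = 41.86·(0.02106)²/(32·0.000184·606.9) = 0.005196 m/s.
Check: Re = ρVD/μ = 644.5·0.005196·0.02106/0.000184 = 383.3 < 2300, so the laminar assumption holds.

V ≈ 0.005196 m/s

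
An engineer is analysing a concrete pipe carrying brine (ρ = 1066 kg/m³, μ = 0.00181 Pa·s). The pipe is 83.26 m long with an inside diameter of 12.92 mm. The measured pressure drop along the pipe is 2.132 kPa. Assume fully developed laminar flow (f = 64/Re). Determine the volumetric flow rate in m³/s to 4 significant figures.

For laminar flow, f = 64/Re with Re = ρVD/μ, so Darcy-Weisbach reduces to ΔP = 32μLV/D². Solving for V: V = ΔP·D²/(32μL) = 2132·(0.01292)²/(32·0.00181·83.26) = 0.0738 m/s.
Check: Re = ρVD/μ = 1066·0.0738·0.01292/0.00181 = 561.5 < 2300, so the laminar assumption holds.
Q = V·A = 0.0738·(π/4·0.01292²) = 9.675e-06 m³/s = 9.675×10^-6 m³/s.

Q ≈ 9.675×10^-6 m³/s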